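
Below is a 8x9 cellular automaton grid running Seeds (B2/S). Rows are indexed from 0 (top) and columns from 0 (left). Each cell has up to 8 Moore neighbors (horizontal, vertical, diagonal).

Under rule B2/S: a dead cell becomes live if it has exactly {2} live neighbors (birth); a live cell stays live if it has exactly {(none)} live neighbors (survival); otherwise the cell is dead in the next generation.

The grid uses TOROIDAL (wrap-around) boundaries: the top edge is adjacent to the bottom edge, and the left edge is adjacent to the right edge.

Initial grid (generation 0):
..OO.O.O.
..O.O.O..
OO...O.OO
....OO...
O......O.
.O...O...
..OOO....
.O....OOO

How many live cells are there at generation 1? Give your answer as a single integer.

Answer: 9

Derivation:
Simulating step by step:
Generation 0 (given above): 25 live cells
Generation 1: 9 live cells
O........
.........
..O......
.........
.O......O
O.....O.O
........O
O........
Population at generation 1: 9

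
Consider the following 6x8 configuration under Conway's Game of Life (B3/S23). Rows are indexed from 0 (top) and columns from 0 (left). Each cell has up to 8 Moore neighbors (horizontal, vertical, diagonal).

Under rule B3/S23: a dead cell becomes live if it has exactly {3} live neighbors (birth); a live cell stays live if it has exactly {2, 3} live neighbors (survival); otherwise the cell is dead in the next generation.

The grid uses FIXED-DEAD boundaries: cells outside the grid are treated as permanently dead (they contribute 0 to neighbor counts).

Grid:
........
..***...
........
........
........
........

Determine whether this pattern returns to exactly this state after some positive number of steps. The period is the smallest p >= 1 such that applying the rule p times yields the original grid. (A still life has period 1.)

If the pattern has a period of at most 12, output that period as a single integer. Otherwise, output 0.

Simulating and comparing each generation to the original:
Gen 0 (original, given above): 3 live cells
Gen 1: 3 live cells, differs from original
Gen 2: 3 live cells, MATCHES original -> period = 2

Answer: 2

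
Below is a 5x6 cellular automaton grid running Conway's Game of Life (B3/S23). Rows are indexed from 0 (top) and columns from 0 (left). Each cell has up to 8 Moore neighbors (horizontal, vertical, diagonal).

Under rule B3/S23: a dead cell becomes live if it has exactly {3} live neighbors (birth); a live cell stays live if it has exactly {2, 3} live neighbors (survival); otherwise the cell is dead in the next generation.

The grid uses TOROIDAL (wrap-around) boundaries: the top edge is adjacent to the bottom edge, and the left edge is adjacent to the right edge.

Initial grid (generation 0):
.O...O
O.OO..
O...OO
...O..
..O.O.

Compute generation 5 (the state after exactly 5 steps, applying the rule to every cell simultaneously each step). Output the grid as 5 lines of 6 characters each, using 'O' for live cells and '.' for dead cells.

Simulating step by step:
Generation 0 (given above): 11 live cells
Generation 1: 15 live cells
OO..OO
..OO..
OOO.OO
...O..
..OOO.
Generation 2: 11 live cells
OO...O
......
OO..OO
O.....
OOO...
Generation 3: 8 live cells
..O..O
....O.
OO...O
..O...
..O...
Generation 4: 11 live cells
...O..
.O..O.
OO...O
O.O...
.OOO..
Generation 5: 13 live cells
(generation 5 grid is the final answer)

Answer: .O.OO.
.OO.OO
..O..O
...O.O
.O.O..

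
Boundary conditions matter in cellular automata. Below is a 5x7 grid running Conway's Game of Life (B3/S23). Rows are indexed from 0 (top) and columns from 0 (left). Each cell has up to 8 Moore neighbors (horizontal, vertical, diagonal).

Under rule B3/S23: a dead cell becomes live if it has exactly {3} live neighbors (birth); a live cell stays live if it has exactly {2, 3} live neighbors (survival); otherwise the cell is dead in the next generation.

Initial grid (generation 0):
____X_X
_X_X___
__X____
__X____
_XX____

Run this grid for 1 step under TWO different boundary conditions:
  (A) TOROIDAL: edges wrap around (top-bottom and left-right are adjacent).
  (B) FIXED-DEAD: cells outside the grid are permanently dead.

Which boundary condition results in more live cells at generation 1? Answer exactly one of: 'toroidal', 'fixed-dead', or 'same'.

Answer: toroidal

Derivation:
Under TOROIDAL boundary, generation 1:
XX_X___
__XX___
_XXX___
__XX___
_XXX___
Population = 13

Under FIXED-DEAD boundary, generation 1:
_______
__XX___
_XXX___
__XX___
_XX____
Population = 9

Comparison: toroidal=13, fixed-dead=9 -> toroidal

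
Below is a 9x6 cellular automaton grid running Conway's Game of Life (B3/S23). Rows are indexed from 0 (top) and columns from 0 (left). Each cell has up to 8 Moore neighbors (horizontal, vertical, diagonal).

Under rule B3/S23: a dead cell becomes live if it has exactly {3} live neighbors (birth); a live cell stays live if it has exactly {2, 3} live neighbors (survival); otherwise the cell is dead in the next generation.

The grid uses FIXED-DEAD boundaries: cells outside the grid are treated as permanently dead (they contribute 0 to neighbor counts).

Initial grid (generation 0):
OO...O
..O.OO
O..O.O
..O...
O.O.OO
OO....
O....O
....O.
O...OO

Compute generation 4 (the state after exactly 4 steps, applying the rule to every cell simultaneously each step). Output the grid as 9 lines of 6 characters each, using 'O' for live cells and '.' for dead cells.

Answer: .O...O
.O...O
..OOO.
......
.O....
O.....
OOO...
.OOOO.
....O.

Derivation:
Simulating step by step:
Generation 0 (given above): 22 live cells
Generation 1: 24 live cells
.O..OO
O.OO.O
.OOO.O
..O..O
O.OO..
O...OO
OO....
....O.
....OO
Generation 2: 23 live cells
.OOOOO
O....O
.....O
......
..OO.O
O.OOO.
OO..OO
....OO
....OO
Generation 3: 19 live cells
.OOOOO
.OOO.O
......
....O.
.OO...
O.....
OOO...
...O..
....OO
Generation 4: 17 live cells
(generation 4 grid is the final answer)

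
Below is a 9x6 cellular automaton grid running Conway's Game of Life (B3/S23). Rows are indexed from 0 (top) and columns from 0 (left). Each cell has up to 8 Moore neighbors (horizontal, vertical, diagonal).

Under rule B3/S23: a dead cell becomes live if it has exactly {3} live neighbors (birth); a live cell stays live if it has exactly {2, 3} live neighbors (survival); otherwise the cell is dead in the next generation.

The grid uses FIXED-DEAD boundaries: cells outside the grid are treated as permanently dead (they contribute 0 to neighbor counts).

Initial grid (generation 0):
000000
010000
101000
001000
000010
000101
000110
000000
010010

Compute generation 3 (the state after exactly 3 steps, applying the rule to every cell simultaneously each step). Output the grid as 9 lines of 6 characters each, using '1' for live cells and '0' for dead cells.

Answer: 000000
000000
001100
000110
001100
001110
001001
000110
000000

Derivation:
Simulating step by step:
Generation 0 (given above): 11 live cells
Generation 1: 12 live cells
000000
010000
001000
010100
000110
000101
000110
000110
000000
Generation 2: 11 live cells
000000
000000
011000
000110
000100
001001
001001
000110
000000
Generation 3: 13 live cells
(generation 3 grid is the final answer)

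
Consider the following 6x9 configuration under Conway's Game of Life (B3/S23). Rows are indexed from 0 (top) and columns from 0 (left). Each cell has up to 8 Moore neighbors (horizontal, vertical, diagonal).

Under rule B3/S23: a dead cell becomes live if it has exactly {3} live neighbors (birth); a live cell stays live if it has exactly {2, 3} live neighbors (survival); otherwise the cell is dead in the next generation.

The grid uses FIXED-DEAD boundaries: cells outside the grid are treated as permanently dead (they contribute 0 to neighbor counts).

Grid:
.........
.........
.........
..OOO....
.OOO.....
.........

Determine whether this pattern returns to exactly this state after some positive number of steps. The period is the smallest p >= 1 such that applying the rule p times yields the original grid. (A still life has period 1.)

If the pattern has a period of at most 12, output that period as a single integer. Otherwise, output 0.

Simulating and comparing each generation to the original:
Gen 0 (original, given above): 6 live cells
Gen 1: 6 live cells, differs from original
Gen 2: 6 live cells, MATCHES original -> period = 2

Answer: 2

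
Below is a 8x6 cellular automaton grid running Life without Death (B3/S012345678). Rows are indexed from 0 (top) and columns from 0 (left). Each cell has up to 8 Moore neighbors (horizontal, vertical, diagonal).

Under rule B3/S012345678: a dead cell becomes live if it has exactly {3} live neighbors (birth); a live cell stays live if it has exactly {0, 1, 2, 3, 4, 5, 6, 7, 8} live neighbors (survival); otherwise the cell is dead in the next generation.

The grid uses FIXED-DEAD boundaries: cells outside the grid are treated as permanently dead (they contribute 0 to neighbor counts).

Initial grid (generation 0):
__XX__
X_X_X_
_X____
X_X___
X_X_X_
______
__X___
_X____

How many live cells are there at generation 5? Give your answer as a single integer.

Simulating step by step:
Generation 0 (given above): 13 live cells
Generation 1: 21 live cells
_XXX__
X_X_X_
XXXX__
X_XX__
X_XXX_
_X_X__
__X___
_X____
Generation 2: 24 live cells
_XXX__
X_X_X_
XXXXX_
X_XX__
X_XXX_
_X_XX_
_XX___
_X____
Generation 3: 28 live cells
_XXX__
X_X_X_
XXXXX_
X_XX__
X_XXX_
XX_XX_
XXXX__
_XX___
Generation 4: 31 live cells
_XXX__
X_X_X_
XXXXX_
X_XX__
X_XXX_
XX_XX_
XXXXX_
XXXX__
Generation 5: 33 live cells
_XXX__
X_X_X_
XXXXX_
X_XX__
X_XXX_
XX_XXX
XXXXX_
XXXXX_
Population at generation 5: 33

Answer: 33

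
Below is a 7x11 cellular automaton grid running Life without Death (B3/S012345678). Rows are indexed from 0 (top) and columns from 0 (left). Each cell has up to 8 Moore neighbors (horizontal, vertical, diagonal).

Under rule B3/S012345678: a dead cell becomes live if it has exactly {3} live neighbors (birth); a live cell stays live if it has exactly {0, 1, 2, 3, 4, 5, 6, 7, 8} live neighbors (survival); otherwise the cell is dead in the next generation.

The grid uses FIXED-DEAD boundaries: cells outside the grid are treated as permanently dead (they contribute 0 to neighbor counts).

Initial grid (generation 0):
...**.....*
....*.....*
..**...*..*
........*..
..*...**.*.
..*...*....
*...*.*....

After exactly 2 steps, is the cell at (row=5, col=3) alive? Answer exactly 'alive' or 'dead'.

Simulating step by step:
Generation 0 (given above): 19 live cells
Generation 1: 30 live cells
...**.....*
..*.*....**
..**...*.**
..**..*.**.
..*...****.
.***..*....
*...***....
Generation 2: 41 live cells
...**....**
..*.*...***
.****..*.**
.***..*.**.
..*..*****.
.****.*.*..
*******....

Cell (5,3) at generation 2: 1 -> alive

Answer: alive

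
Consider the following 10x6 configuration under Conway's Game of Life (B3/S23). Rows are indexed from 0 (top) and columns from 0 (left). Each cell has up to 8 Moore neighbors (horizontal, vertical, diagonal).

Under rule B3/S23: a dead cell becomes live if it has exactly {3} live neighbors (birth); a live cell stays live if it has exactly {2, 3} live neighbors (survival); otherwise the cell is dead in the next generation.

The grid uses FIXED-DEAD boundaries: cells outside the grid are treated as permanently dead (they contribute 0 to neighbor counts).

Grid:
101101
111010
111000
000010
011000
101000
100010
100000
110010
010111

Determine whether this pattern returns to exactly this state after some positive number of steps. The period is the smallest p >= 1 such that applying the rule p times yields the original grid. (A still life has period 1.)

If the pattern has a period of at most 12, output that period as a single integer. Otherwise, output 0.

Answer: 0

Derivation:
Simulating and comparing each generation to the original:
Gen 0 (original, given above): 26 live cells
Gen 1: 29 live cells, differs from original
Gen 2: 20 live cells, differs from original
Gen 3: 27 live cells, differs from original
Gen 4: 16 live cells, differs from original
Gen 5: 21 live cells, differs from original
Gen 6: 15 live cells, differs from original
Gen 7: 15 live cells, differs from original
Gen 8: 12 live cells, differs from original
Gen 9: 12 live cells, differs from original
Gen 10: 13 live cells, differs from original
Gen 11: 11 live cells, differs from original
Gen 12: 10 live cells, differs from original
No period found within 12 steps.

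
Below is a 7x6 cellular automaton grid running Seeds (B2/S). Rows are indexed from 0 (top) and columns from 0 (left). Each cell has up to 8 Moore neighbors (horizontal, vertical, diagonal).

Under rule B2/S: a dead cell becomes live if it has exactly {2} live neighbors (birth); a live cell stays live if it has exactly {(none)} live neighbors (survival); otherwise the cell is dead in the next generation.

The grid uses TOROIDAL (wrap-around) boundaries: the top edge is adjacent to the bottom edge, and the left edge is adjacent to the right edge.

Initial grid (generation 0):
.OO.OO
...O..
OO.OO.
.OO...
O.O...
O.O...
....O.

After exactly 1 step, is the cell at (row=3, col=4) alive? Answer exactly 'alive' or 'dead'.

Answer: alive

Derivation:
Simulating step by step:
Generation 0 (given above): 16 live cells
Generation 1: 4 live cells
O.....
......
.....O
....O.
.....O
......
......

Cell (3,4) at generation 1: 1 -> alive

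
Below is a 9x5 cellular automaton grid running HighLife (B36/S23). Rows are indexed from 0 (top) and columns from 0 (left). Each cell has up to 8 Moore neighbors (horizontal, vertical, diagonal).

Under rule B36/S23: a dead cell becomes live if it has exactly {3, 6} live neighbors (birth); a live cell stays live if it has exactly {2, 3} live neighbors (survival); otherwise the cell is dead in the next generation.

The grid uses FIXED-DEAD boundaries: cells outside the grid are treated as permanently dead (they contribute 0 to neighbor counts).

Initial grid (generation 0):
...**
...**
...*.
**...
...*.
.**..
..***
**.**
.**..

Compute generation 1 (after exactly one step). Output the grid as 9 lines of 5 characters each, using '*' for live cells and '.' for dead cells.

Answer: ...**
..*..
..***
..*..
*....
.*..*
*...*
*.*.*
****.

Derivation:
Simulating step by step:
Generation 0 (given above): 19 live cells
Generation 1: 19 live cells
(generation 1 grid is the final answer)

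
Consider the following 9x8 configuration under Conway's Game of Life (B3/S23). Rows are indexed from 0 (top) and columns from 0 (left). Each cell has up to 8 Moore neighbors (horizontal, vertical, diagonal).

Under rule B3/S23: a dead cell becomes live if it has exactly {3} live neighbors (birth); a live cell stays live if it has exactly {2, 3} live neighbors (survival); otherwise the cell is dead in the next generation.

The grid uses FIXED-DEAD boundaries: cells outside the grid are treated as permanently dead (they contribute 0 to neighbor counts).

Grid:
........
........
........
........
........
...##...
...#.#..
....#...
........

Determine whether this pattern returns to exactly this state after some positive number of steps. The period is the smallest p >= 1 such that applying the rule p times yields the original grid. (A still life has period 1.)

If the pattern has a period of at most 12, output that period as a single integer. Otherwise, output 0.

Simulating and comparing each generation to the original:
Gen 0 (original, given above): 5 live cells
Gen 1: 5 live cells, MATCHES original -> period = 1

Answer: 1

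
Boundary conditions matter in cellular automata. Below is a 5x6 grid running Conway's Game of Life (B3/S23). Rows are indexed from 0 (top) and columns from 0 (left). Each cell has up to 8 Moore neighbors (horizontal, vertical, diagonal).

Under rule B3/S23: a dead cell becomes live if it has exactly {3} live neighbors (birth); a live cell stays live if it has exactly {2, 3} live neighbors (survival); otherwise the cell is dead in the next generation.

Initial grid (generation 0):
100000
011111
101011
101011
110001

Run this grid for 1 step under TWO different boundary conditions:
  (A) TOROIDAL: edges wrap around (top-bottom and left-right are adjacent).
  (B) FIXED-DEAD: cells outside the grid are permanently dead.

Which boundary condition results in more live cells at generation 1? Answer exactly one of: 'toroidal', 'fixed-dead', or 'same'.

Answer: fixed-dead

Derivation:
Under TOROIDAL boundary, generation 1:
000100
001000
000000
001000
000010
Population = 4

Under FIXED-DEAD boundary, generation 1:
011110
101001
100000
101000
110011
Population = 14

Comparison: toroidal=4, fixed-dead=14 -> fixed-dead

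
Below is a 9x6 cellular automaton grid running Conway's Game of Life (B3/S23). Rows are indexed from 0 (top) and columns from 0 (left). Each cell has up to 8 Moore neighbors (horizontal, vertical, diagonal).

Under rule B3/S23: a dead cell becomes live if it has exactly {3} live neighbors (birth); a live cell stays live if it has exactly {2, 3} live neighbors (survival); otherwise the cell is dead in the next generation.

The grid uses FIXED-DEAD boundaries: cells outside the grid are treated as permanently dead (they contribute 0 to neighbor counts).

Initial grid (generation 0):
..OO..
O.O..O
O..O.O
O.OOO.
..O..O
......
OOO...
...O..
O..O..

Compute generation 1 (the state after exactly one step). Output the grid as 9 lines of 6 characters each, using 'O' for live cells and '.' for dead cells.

Answer: .OOO..
..O...
O....O
..O..O
.OO.O.
..O...
.OO...
O..O..
......

Derivation:
Simulating step by step:
Generation 0 (given above): 20 live cells
Generation 1: 16 live cells
(generation 1 grid is the final answer)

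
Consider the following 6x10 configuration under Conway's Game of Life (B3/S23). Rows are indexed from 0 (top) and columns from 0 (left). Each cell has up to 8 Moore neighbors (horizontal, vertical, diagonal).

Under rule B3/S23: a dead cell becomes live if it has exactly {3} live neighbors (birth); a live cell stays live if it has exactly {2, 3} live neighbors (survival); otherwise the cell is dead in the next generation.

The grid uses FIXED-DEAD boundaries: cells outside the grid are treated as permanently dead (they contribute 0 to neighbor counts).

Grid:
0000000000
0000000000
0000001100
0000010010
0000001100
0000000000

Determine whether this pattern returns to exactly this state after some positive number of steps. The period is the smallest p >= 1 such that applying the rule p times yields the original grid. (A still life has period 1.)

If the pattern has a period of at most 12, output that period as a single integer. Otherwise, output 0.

Simulating and comparing each generation to the original:
Gen 0 (original, given above): 6 live cells
Gen 1: 6 live cells, MATCHES original -> period = 1

Answer: 1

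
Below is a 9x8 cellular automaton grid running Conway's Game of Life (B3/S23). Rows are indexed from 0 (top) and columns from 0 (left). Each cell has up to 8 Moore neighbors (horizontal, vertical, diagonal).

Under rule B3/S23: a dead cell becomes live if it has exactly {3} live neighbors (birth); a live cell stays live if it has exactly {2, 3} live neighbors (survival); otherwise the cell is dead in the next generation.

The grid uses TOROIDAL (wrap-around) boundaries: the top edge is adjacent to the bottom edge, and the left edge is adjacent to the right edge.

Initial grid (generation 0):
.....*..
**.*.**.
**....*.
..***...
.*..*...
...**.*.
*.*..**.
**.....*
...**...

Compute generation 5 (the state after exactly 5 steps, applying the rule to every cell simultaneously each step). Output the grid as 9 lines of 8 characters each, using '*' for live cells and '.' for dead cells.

Answer: ..*.*..*
....***.
*.....**
.....***
....**..
...*...*
.*....*.
.......*
........

Derivation:
Simulating step by step:
Generation 0 (given above): 26 live cells
Generation 1: 39 live cells
..**.**.
***.***.
*.....*.
*.****..
........
.****.**
*.*****.
********
*...*...
Generation 2: 21 live cells
*.*...*.
*.*.*...
*.....*.
.*.***.*
*.....**
**....**
........
........
*.......
Generation 3: 19 live cells
*..*....
*..*.*..
*.*...*.
.*..**..
..*.*...
.*....*.
*......*
........
.*.....*
Generation 4: 29 live cells
***.*..*
*.***...
*.**..**
.**.**..
.****...
**.....*
*......*
.......*
*.......
Generation 5: 19 live cells
(generation 5 grid is the final answer)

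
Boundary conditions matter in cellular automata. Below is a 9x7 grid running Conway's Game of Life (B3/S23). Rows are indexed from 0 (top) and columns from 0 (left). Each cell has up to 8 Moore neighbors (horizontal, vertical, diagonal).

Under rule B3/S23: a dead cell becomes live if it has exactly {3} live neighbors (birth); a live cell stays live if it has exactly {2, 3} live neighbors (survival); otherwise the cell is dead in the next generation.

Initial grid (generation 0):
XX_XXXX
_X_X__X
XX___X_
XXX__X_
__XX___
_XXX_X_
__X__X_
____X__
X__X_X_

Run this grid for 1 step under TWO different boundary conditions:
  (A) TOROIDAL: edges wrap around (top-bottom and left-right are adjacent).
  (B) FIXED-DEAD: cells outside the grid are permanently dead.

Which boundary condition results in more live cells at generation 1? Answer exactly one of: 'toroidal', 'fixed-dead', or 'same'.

Under TOROIDAL boundary, generation 1:
_X_X___
___X___
____XX_
X__XX__
X_____X
_X_____
_XX__X_
___XXXX
XXXX___
Population = 22

Under FIXED-DEAD boundary, generation 1:
XX_XXXX
___X__X
____XXX
X__XX__
X______
_X_____
_XX__X_
___XXX_
____X__
Population = 23

Comparison: toroidal=22, fixed-dead=23 -> fixed-dead

Answer: fixed-dead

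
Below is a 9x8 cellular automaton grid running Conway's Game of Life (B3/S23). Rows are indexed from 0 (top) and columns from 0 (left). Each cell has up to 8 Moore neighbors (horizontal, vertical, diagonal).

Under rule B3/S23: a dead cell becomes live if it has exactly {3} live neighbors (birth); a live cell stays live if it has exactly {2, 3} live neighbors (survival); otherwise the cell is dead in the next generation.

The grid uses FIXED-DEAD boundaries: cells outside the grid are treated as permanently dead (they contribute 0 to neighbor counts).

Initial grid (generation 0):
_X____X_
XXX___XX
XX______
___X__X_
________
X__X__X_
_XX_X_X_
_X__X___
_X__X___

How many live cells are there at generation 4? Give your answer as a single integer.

Answer: 14

Derivation:
Simulating step by step:
Generation 0 (given above): 22 live cells
Generation 1: 22 live cells
XXX___XX
__X___XX
X_____XX
________
________
_XXX_X__
XXX_X___
XX__X___
________
Generation 2: 18 live cells
_XX___XX
X_X__X__
______XX
________
__X_____
X__XX___
____XX__
X_XX____
________
Generation 3: 15 live cells
_XX___X_
__X__X__
______X_
________
___X____
___XXX__
_XX__X__
___XX___
________
Generation 4: 14 live cells
_XX_____
_XX__XX_
________
________
___X____
___X_X__
__X__X__
__XXX___
________
Population at generation 4: 14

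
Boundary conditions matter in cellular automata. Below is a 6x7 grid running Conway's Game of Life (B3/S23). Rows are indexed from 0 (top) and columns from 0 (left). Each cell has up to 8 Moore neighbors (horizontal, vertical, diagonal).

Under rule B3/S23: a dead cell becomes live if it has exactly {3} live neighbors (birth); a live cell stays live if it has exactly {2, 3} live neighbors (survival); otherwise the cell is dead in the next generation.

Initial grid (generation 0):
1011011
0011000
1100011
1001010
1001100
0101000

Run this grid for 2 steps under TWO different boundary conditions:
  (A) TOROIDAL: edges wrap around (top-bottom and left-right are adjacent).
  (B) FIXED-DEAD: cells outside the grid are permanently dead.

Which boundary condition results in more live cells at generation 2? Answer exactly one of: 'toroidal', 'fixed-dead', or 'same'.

Under TOROIDAL boundary, generation 2:
1000001
0110100
0101001
0001010
1101011
0110010
Population = 18

Under FIXED-DEAD boundary, generation 2:
0111100
1000010
1001011
0001011
1000010
0111100
Population = 19

Comparison: toroidal=18, fixed-dead=19 -> fixed-dead

Answer: fixed-dead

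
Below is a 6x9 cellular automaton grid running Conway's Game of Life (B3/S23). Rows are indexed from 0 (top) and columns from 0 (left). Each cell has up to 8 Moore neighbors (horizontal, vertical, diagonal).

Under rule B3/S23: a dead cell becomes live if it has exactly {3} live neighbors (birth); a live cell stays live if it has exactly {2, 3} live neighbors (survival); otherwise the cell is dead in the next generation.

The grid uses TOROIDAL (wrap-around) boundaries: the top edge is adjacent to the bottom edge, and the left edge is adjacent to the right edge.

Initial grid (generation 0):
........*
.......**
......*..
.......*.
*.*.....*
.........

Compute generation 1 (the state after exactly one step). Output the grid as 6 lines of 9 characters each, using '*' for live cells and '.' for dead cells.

Answer: .......**
.......**
......*.*
.......**
........*
*.......*

Derivation:
Simulating step by step:
Generation 0 (given above): 8 live cells
Generation 1: 11 live cells
(generation 1 grid is the final answer)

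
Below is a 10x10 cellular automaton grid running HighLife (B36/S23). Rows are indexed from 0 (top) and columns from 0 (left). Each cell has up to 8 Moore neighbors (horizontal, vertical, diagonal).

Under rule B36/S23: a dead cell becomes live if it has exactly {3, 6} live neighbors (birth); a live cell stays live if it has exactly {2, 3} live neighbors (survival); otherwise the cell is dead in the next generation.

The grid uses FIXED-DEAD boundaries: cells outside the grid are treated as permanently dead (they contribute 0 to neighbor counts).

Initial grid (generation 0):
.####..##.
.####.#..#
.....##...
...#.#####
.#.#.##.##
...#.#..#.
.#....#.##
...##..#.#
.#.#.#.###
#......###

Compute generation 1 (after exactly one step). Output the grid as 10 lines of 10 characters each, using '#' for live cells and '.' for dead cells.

Answer: .#..##.##.
.#....#.#.
.........#
..#......#
...##..#..
.....#....
..##.##..#
...###....
..##......
......##.#

Derivation:
Simulating step by step:
Generation 0 (given above): 47 live cells
Generation 1: 28 live cells
(generation 1 grid is the final answer)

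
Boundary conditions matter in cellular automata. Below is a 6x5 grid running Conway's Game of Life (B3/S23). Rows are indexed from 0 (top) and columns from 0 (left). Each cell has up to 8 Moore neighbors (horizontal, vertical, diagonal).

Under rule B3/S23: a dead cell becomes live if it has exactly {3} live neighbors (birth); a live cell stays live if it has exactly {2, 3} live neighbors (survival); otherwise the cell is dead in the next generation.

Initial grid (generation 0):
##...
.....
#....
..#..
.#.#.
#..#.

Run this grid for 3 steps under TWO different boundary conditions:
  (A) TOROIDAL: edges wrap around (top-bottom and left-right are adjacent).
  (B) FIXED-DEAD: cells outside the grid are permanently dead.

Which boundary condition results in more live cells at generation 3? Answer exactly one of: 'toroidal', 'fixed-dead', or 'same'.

Answer: toroidal

Derivation:
Under TOROIDAL boundary, generation 3:
#.#.#
.#.##
.....
.....
.....
#.#..
Population = 8

Under FIXED-DEAD boundary, generation 3:
.....
.....
..#..
#..#.
.#.#.
..#..
Population = 6

Comparison: toroidal=8, fixed-dead=6 -> toroidal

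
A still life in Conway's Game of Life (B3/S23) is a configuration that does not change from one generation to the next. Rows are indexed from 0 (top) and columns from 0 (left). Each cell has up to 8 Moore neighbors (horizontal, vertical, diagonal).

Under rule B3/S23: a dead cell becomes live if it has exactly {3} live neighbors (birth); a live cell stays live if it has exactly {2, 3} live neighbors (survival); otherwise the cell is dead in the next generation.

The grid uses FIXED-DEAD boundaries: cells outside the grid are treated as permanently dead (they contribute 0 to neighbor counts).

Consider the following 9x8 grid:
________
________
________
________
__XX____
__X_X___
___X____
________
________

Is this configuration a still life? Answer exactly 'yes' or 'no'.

Answer: yes

Derivation:
Compute generation 1 and compare to generation 0 (given above):
Generation 1:
________
________
________
________
__XX____
__X_X___
___X____
________
________
The grids are IDENTICAL -> still life.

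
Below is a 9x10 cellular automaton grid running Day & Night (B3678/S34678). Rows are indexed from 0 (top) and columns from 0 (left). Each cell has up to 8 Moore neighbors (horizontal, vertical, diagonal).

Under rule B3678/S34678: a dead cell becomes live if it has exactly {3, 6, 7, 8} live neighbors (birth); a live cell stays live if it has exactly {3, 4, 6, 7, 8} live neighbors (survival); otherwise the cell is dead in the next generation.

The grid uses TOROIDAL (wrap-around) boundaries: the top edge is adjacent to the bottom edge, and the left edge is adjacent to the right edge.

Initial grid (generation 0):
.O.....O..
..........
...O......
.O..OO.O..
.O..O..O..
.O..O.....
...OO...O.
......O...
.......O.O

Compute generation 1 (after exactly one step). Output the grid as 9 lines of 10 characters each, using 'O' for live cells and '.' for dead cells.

Simulating step by step:
Generation 0 (given above): 18 live cells
Generation 1: 19 live cells
(generation 1 grid is the final answer)

Answer: ........O.
..........
....O.....
..OOO.O...
O.OOO.O...
..O.OO....
.....O....
.......OO.
......O.O.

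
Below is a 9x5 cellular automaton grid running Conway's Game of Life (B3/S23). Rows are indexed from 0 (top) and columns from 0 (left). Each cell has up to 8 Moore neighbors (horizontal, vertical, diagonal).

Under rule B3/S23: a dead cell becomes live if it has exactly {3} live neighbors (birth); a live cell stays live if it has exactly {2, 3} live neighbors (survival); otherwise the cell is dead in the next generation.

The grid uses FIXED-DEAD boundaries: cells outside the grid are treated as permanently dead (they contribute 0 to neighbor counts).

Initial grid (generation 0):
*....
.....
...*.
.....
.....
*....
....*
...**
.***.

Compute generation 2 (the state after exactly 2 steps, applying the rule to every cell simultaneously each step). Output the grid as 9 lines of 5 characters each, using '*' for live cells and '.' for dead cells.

Answer: .....
.....
.....
.....
.....
.....
...**
..*..
...**

Derivation:
Simulating step by step:
Generation 0 (given above): 9 live cells
Generation 1: 6 live cells
.....
.....
.....
.....
.....
.....
...**
....*
..***
Generation 2: 5 live cells
(generation 2 grid is the final answer)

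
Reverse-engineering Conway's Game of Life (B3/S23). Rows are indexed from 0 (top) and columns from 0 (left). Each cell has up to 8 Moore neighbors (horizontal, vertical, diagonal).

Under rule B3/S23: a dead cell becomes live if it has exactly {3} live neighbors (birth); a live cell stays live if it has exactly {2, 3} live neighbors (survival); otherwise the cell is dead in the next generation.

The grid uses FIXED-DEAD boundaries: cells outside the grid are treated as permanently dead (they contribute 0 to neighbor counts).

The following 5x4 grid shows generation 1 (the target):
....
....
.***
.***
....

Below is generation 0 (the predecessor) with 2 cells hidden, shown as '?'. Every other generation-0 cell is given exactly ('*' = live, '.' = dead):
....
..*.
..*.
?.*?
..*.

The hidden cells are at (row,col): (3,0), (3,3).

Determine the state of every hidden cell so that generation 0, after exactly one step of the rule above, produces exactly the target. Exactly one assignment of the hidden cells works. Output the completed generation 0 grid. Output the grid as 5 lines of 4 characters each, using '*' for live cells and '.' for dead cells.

Answer: ....
..*.
..*.
..*.
..*.

Derivation:
Hidden generation-0 cells (in order): (3,0), (3,3).
A hidden cell only influences target cells in its own 3x3 neighborhood. Try each of the 2^2 = 4 assignments, step the completed generation 0 forward once under B3/S23, and compare with the target:
  (3,0)=. (3,3)=. -> step reproduces the target at every cell -> ACCEPT
  (3,0)=. (3,3)=* -> step gives (2,3)='.' but target has '*' -> reject
  (3,0)=* (3,3)=. -> step gives (2,1)='.' but target has '*' -> reject
  (3,0)=* (3,3)=* -> step gives (2,1)='.' but target has '*' -> reject
Unique solution: (3,0)=dead, (3,3)=dead.
Check: live-neighbor counts of every cell in the completed generation 0:
0111
0212
0323
0323
0212
Applying B3/S23 to generation 0 with these counts gives:
....
....
.***
.***
....
which matches the target exactly.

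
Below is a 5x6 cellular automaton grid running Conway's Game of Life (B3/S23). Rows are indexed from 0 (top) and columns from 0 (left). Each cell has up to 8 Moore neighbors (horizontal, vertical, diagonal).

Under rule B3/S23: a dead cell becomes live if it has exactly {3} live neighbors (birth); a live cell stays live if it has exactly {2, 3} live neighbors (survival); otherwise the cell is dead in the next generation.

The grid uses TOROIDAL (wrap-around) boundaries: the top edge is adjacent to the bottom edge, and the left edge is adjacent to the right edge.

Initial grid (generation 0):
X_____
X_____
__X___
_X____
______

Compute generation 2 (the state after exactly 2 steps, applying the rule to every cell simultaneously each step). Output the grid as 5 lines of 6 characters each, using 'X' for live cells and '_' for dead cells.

Simulating step by step:
Generation 0 (given above): 4 live cells
Generation 1: 2 live cells
______
_X____
_X____
______
______
Generation 2: 0 live cells
(generation 2 grid is the final answer)

Answer: ______
______
______
______
______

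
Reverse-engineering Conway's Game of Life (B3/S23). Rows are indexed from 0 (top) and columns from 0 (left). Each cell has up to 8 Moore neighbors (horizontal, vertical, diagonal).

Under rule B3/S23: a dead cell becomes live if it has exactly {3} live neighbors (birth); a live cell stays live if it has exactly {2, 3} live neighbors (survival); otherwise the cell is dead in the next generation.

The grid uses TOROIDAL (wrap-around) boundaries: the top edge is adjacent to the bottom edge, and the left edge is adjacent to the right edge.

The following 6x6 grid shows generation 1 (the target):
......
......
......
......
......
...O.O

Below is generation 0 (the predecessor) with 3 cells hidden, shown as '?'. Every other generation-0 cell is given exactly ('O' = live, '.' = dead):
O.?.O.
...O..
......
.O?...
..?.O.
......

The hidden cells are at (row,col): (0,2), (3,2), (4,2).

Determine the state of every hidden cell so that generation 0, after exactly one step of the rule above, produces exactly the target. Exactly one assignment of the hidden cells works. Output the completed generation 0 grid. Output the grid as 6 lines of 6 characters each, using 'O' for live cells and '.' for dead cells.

Hidden generation-0 cells (in order): (0,2), (3,2), (4,2).
A hidden cell only influences target cells in its own 3x3 neighborhood. Try each of the 2^3 = 8 assignments, step the completed generation 0 forward once under B3/S23, and compare with the target:
  (0,2)=. (3,2)=. (4,2)=. -> step gives (5,3)='.' but target has 'O' -> reject
  (0,2)=. (3,2)=. (4,2)=O -> step reproduces the target at every cell -> ACCEPT
  (0,2)=. (3,2)=O (4,2)=. -> step gives (2,2)='O' but target has '.' -> reject
  (0,2)=. (3,2)=O (4,2)=O -> step gives (2,2)='O' but target has '.' -> reject
  (0,2)=O (3,2)=. (4,2)=. -> step gives (0,3)='O' but target has '.' -> reject
  (0,2)=O (3,2)=. (4,2)=O -> step gives (0,3)='O' but target has '.' -> reject
  (0,2)=O (3,2)=O (4,2)=. -> step gives (0,3)='O' but target has '.' -> reject
  (0,2)=O (3,2)=O (4,2)=O -> step gives (0,3)='O' but target has '.' -> reject
Unique solution: (0,2)=dead, (3,2)=dead, (4,2)=live.
Check: live-neighbor counts of every cell in the completed generation 0:
011212
111122
112110
112211
121201
121323
Applying B3/S23 to generation 0 with these counts gives:
......
......
......
......
......
...O.O
which matches the target exactly.

Answer: O...O.
...O..
......
.O....
..O.O.
......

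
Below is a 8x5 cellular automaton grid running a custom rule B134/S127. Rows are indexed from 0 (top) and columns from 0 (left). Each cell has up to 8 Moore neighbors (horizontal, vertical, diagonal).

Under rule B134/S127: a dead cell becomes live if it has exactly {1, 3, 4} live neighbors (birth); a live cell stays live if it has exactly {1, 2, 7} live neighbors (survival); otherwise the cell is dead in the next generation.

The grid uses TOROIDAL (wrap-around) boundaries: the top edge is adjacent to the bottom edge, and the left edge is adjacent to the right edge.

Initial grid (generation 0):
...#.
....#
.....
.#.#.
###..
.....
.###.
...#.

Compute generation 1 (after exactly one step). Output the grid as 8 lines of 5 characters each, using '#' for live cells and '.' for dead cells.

Simulating step by step:
Generation 0 (given above): 11 live cells
Generation 1: 18 live cells
(generation 1 grid is the final answer)

Answer: #..##
#.#.#
.#...
#.##.
#....
#..#.
##.#.
#...#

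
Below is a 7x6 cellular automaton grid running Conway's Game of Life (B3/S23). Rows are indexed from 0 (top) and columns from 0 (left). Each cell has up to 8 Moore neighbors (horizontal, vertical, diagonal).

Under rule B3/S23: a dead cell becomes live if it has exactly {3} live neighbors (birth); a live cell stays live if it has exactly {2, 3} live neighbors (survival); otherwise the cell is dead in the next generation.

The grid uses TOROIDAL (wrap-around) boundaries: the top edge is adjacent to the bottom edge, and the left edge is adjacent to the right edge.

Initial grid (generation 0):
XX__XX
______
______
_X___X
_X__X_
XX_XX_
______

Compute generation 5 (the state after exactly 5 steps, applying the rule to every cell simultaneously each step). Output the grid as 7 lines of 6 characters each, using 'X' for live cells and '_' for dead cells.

Simulating step by step:
Generation 0 (given above): 12 live cells
Generation 1: 16 live cells
X____X
X____X
______
X_____
_X_XX_
XXXXXX
__XX__
Generation 2: 10 live cells
XX__XX
X____X
X____X
______
______
X____X
______
Generation 3: 6 live cells
_X__X_
______
X____X
______
______
______
_X__X_
Generation 4: 2 live cells
______
X____X
______
______
______
______
______
Generation 5: 0 live cells
(generation 5 grid is the final answer)

Answer: ______
______
______
______
______
______
______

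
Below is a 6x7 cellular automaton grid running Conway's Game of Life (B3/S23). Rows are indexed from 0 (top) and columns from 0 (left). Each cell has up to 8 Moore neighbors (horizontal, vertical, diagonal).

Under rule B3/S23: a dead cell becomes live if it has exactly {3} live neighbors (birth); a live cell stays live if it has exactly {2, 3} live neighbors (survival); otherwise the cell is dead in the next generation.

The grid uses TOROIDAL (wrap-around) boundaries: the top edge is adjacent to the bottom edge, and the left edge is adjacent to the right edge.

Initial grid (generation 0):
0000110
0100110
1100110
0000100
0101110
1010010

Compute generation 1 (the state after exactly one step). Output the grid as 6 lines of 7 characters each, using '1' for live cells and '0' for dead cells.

Simulating step by step:
Generation 0 (given above): 17 live cells
Generation 1: 20 live cells
(generation 1 grid is the final answer)

Answer: 0101000
1101000
1101001
1110001
0111011
0110000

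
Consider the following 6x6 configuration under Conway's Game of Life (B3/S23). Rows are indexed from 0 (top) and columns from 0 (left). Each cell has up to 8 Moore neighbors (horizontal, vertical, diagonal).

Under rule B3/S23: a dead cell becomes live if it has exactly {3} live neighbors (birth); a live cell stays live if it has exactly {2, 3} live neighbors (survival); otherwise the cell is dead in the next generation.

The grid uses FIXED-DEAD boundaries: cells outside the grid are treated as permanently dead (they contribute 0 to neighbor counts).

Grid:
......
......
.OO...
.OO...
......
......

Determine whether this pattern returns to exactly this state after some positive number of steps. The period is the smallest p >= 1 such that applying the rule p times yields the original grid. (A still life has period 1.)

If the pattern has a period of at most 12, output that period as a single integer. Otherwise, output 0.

Simulating and comparing each generation to the original:
Gen 0 (original, given above): 4 live cells
Gen 1: 4 live cells, MATCHES original -> period = 1

Answer: 1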